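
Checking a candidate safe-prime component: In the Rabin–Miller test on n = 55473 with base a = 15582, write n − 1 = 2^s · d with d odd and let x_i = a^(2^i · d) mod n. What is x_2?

7308

n − 1 = 55472 = 2^4 · 3467, so s = 4 and d = 3467.
x_0 = 15582^3467 mod 55473 = 40554.
x_1 = 40554^2 mod 55473 = 18885.
x_2 = 18885^2 mod 55473 = 7308.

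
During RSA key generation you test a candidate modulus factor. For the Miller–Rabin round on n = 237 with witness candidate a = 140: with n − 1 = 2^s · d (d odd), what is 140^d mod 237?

185

n − 1 = 236 = 2^2 · 59, so s = 2 and d = 59.
140^59 mod 237 = 185.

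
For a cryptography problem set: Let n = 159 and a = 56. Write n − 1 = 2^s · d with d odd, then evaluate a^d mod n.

50

n − 1 = 158 = 2^1 · 79, so s = 1 and d = 79.
Repeated squaring mod 159: 56^1 ≡ 56, 56^2 ≡ 115, 56^4 ≡ 28, 56^8 ≡ 148, 56^16 ≡ 121, 56^32 ≡ 13, 56^64 ≡ 10.
79 = 64 + 8 + 4 + 2 + 1, so 56^79 ≡ 10·148·28·115·56 ≡ 50 (mod 159).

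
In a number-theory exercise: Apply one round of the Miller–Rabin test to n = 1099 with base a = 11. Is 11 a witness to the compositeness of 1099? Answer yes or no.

yes

n − 1 = 1098 = 2^1 · 549, so s = 1 and d = 549.
x_0 = 11^549 mod 1099 = 232.
x_0 ∉ {1, 1098} and s = 1, so 11 is a Miller–Rabin witness and 1099 is composite.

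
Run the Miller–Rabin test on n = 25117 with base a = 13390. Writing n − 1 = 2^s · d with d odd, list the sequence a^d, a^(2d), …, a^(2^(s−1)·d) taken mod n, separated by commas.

n − 1 = 25116 = 2^2 · 6279, so s = 2 and d = 6279.
x_0 = 13390^6279 mod 25117 = 13486.
x_1 = 13486^2 mod 25117 = 25116.

13486, 25116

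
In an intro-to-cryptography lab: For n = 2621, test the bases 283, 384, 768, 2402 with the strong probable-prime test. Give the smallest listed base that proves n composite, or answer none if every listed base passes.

n − 1 = 2620 = 2^2 · 655, so s = 2 and d = 655.
Base 283: x_0 = 283^655 mod 2621 = 2620. x_0 = 2620 ≡ −1, so 283 is not a witness.
Base 384: x_0 = 384^655 mod 2621 = 2620. x_0 = 2620 ≡ −1, so 384 is not a witness.
Base 768: x_0 = 768^655 mod 2621 = 2149. x_0 is neither 1 nor 2620, so continue squaring. x_1 = 2149^2 mod 2621 = 2620. x_1 ≡ −1, so 768 is not a witness.
Base 2402: x_0 = 2402^655 mod 2621 = 1. x_0 = 1, so 2402 is not a witness.
No listed base is a witness for 2621.

none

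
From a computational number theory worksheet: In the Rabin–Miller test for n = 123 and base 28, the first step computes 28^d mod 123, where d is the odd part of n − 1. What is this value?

n − 1 = 122 = 2^1 · 61, so s = 1 and d = 61.
28^61 mod 123 = 13.

13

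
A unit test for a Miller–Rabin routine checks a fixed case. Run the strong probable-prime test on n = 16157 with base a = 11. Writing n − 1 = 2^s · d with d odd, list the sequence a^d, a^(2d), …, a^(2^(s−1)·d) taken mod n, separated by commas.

7738, 14959

n − 1 = 16156 = 2^2 · 4039, so s = 2 and d = 4039.
x_0 = 11^4039 mod 16157 = 7738.
x_1 = 7738^2 mod 16157 = 14959.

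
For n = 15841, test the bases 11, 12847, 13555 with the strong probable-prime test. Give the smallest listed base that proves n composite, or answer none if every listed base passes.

n − 1 = 15840 = 2^5 · 495, so s = 5 and d = 495.
Base 11: x_0 = 11^495 mod 15841 = 8989. x_0 is neither 1 nor 15840, so continue squaring. x_1 = 8989^2 mod 15841 = 13021. x_2 = 13021^2 mod 15841 = 218. x_3 = 218^2 mod 15841 = 1. x_3 = 1 but x_2 ≠ ±1, a nontrivial square root of 1 — 11 is a witness and 15841 is composite.
Base 12847: x_0 = 12847^495 mod 15841 = 2262. x_0 is neither 1 nor 15840, so continue squaring. x_1 = 2262^2 mod 15841 = 1. x_1 = 1 but x_0 ≠ ±1, a nontrivial square root of 1 — 12847 is a witness and 15841 is composite.
Base 13555: x_0 = 13555^495 mod 15841 = 776. x_0 is neither 1 nor 15840, so continue squaring. x_1 = 776^2 mod 15841 = 218. x_2 = 218^2 mod 15841 = 1. x_2 = 1 but x_1 ≠ ±1, a nontrivial square root of 1 — 13555 is a witness and 15841 is composite.
The smallest witness among the given bases is 11.

11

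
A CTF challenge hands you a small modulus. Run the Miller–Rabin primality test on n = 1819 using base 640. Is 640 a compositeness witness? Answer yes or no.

yes

n − 1 = 1818 = 2^1 · 909, so s = 1 and d = 909.
x_0 = 640^909 mod 1819 = 1112.
x_0 ∉ {1, 1818} and s = 1, so 640 is a Miller–Rabin witness and 1819 is composite.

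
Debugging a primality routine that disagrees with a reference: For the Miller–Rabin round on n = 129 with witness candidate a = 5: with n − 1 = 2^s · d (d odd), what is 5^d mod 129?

n − 1 = 128 = 2^7 · 1, so s = 7 and d = 1.
5^1 mod 129 = 5.

5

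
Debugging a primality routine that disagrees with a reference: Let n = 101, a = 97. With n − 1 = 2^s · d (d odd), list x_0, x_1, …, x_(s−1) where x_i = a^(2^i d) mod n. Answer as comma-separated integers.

1, 1

n − 1 = 100 = 2^2 · 25, so s = 2 and d = 25.
x_0 = 97^25 mod 101 = 1.
x_1 = 1^2 mod 101 = 1.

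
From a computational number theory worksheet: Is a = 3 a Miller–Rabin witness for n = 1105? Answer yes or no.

n − 1 = 1104 = 2^4 · 69, so s = 4 and d = 69.
x_0 = 3^69 mod 1105 = 1093.
x_0 is neither 1 nor 1104, so continue squaring.
x_1 = 1093^2 mod 1105 = 144.
x_2 = 144^2 mod 1105 = 846.
x_3 = 846^2 mod 1105 = 781.
Reached i = s−1 = 3 without hitting −1: 3 is a Miller–Rabin witness and 1105 is composite.

yes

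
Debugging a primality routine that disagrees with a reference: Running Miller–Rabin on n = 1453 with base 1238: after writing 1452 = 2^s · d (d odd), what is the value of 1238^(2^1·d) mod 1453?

n − 1 = 1452 = 2^2 · 363, so s = 2 and d = 363.
x_0 = 1238^363 mod 1453 = 1.
x_1 = 1^2 mod 1453 = 1.

1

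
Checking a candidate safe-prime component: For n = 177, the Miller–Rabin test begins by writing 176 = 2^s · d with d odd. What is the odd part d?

11

Halving: 176 → 88 → 44 → 22 → 11; 11 is odd.
So 176 = 2^4 · 11.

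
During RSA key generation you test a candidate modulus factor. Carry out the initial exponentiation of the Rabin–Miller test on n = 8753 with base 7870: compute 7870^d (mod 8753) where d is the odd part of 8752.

573

n − 1 = 8752 = 2^4 · 547, so s = 4 and d = 547.
Repeated squaring mod 8753: 7870^1 ≡ 7870, 7870^2 ≡ 672, 7870^4 ≡ 5181, 7870^8 ≡ 6063, 7870^16 ≡ 6122, 7870^32 ≡ 7291, 7870^64 ≡ 1712, 7870^128 ≡ 7442, 7870^256 ≡ 3133, 7870^512 ≡ 3576.
547 = 512 + 32 + 2 + 1, so 7870^547 ≡ 3576·7291·672·7870 ≡ 573 (mod 8753).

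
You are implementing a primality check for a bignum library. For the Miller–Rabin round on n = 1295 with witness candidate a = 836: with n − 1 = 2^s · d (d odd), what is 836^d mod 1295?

1216

n − 1 = 1294 = 2^1 · 647, so s = 1 and d = 647.
836^647 mod 1295 = 1216.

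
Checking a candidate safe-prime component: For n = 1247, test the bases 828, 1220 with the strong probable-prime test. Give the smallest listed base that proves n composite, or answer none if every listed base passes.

1220

n − 1 = 1246 = 2^1 · 623, so s = 1 and d = 623.
Base 828: x_0 = 828^623 mod 1247 = 1. x_0 = 1, so 828 is not a witness.
Base 1220: x_0 = 1220^623 mod 1247 = 302. x_0 ∉ {1, 1246} and s = 1, so 1220 is a Miller–Rabin witness and 1247 is composite.
The smallest witness among the given bases is 1220.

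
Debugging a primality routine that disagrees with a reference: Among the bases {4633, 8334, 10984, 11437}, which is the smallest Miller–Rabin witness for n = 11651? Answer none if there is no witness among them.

8334

n − 1 = 11650 = 2^1 · 5825, so s = 1 and d = 5825.
Base 4633: x_0 = 4633^5825 mod 11651 = 1. x_0 = 1, so 4633 is not a witness.
Base 8334: x_0 = 8334^5825 mod 11651 = 10320. x_0 ∉ {1, 11650} and s = 1, so 8334 is a Miller–Rabin witness and 11651 is composite.
Base 10984: x_0 = 10984^5825 mod 11651 = 6453. x_0 ∉ {1, 11650} and s = 1, so 10984 is a Miller–Rabin witness and 11651 is composite.
Base 11437: x_0 = 11437^5825 mod 11651 = 1687. x_0 ∉ {1, 11650} and s = 1, so 11437 is a Miller–Rabin witness and 11651 is composite.
The smallest witness among the given bases is 8334.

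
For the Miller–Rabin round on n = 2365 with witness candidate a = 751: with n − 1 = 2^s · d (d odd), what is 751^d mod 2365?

1851

n − 1 = 2364 = 2^2 · 591, so s = 2 and d = 591.
Repeated squaring mod 2365: 751^1 ≡ 751, 751^2 ≡ 1131, 751^4 ≡ 2061, 751^8 ≡ 181, 751^16 ≡ 2016, 751^32 ≡ 1186, 751^64 ≡ 1786, 751^128 ≡ 1776, 751^256 ≡ 1631, 751^512 ≡ 1901.
591 = 512 + 64 + 8 + 4 + 2 + 1, so 751^591 ≡ 1901·1786·181·2061·1131·751 ≡ 1851 (mod 2365).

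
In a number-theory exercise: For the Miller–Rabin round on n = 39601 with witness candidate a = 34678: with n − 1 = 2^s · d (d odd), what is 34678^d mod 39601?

n − 1 = 39600 = 2^4 · 2475, so s = 4 and d = 2475.
Repeated squaring mod 39601: 34678^1 ≡ 34678, 34678^2 ≡ 117, 34678^4 ≡ 13689, 34678^8 ≡ 36390, 34678^16 ≡ 14261, 34678^32 ≡ 24986, 34678^64 ≡ 30032, 34678^128 ≡ 8249, 34678^256 ≡ 11483, 34678^512 ≡ 27560, 34678^1024 ≡ 6420, 34678^2048 ≡ 31360.
2475 = 2048 + 256 + 128 + 32 + 8 + 2 + 1, so 34678^2475 ≡ 31360·11483·8249·24986·36390·117·34678 ≡ 32637 (mod 39601).

32637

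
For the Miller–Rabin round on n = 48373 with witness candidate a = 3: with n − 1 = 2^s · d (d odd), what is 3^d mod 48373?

33333

n − 1 = 48372 = 2^2 · 12093, so s = 2 and d = 12093.
Repeated squaring mod 48373: 3^1 ≡ 3, 3^2 ≡ 9, 3^4 ≡ 81, 3^8 ≡ 6561, 3^16 ≡ 43124, 3^32 ≡ 27764, 3^64 ≡ 15941, 3^128 ≡ 12112, 3^256 ≡ 33608, 3^512 ≡ 36487, 3^1024 ≡ 27836, 3^2048 ≡ 4182, 3^4096 ≡ 26471, 3^8192 ≡ 30936.
12093 = 8192 + 2048 + 1024 + 512 + 256 + 32 + 16 + 8 + 4 + 1, so 3^12093 ≡ 30936·4182·27836·36487·33608·27764·43124·6561·81·3 ≡ 33333 (mod 48373).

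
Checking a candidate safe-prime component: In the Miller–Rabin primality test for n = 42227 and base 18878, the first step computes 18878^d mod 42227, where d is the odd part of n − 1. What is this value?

42226

n − 1 = 42226 = 2^1 · 21113, so s = 1 and d = 21113.
By repeated squaring, 18878^21113 ≡ 42226 (mod 42227).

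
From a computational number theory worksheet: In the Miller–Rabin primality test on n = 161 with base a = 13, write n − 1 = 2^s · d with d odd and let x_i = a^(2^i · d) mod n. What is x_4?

127

n − 1 = 160 = 2^5 · 5, so s = 5 and d = 5.
Repeated squaring mod 161: 13^1 ≡ 13, 13^2 ≡ 8, 13^4 ≡ 64.
5 = 4 + 1, so 13^5 ≡ 64·13 ≡ 27 (mod 161).
x_0 = 27.
x_1 = 27^2 mod 161 = 85.
x_2 = 85^2 mod 161 = 141.
x_3 = 141^2 mod 161 = 78.
x_4 = 78^2 mod 161 = 127.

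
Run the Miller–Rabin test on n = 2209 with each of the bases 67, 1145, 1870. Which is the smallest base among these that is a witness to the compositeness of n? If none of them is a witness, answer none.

n − 1 = 2208 = 2^5 · 69, so s = 5 and d = 69.
Base 67: x_0 = 67^69 mod 2209 = 2208. x_0 = 2208 ≡ −1, so 67 is not a witness.
Base 1145: x_0 = 1145^69 mod 2209 = 1. x_0 = 1, so 1145 is not a witness.
Base 1870: x_0 = 1870^69 mod 2209 = 1. x_0 = 1, so 1870 is not a witness.
No listed base is a witness for 2209.

none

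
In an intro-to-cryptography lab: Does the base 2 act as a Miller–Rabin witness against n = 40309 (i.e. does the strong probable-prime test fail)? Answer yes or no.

n − 1 = 40308 = 2^2 · 10077, so s = 2 and d = 10077.
x_0 = 2^10077 mod 40309 = 2870.
x_0 is neither 1 nor 40308, so continue squaring.
x_1 = 2870^2 mod 40309 = 13864.
Reached i = s−1 = 1 without hitting −1: 2 is a Miller–Rabin witness and 40309 is composite.

yes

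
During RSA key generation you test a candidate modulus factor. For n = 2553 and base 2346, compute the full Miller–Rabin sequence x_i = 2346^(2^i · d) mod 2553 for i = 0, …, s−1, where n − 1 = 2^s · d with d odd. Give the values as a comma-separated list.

n − 1 = 2552 = 2^3 · 319, so s = 3 and d = 319.
x_0 = 2346^319 mod 2553 = 276.
x_1 = 276^2 mod 2553 = 2139.
x_2 = 2139^2 mod 2553 = 345.

276, 2139, 345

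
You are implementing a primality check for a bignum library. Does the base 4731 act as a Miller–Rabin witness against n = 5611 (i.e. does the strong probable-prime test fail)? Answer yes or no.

no

n − 1 = 5610 = 2^1 · 2805, so s = 1 and d = 2805.
x_0 = 4731^2805 mod 5611 = 1.
x_0 = 1, so 4731 is not a witness.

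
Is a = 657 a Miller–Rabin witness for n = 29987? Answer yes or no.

yes

n − 1 = 29986 = 2^1 · 14993, so s = 1 and d = 14993.
x_0 = 657^14993 mod 29987 = 202.
x_0 ∉ {1, 29986} and s = 1, so 657 is a Miller–Rabin witness and 29987 is composite.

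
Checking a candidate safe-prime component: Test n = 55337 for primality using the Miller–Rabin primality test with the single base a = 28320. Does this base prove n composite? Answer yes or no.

no

n − 1 = 55336 = 2^3 · 6917, so s = 3 and d = 6917.
Repeated squaring mod 55337: 28320^1 ≡ 28320, 28320^2 ≡ 23259, 28320^4 ≡ 6569, 28320^8 ≡ 44238, 28320^16 ≡ 7639, 28320^32 ≡ 29123, 28320^64 ≡ 54267, 28320^128 ≡ 38160, 28320^256 ≡ 47782, 28320^512 ≡ 25578, 28320^1024 ≡ 40070, 28320^2048 ≡ 1845, 28320^4096 ≡ 28468.
6917 = 4096 + 2048 + 512 + 256 + 4 + 1, so 28320^6917 ≡ 28468·1845·25578·47782·6569·28320 ≡ 508 (mod 55337).
x_0 = 28320^6917 mod 55337 = 508.
x_0 is neither 1 nor 55336, so continue squaring.
x_1 = 508^2 mod 55337 = 36716.
x_2 = 36716^2 mod 55337 = 55336.
x_2 ≡ −1, so 28320 is not a witness.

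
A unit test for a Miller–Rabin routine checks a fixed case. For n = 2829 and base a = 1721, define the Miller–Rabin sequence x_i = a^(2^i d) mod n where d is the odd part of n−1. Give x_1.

n − 1 = 2828 = 2^2 · 707, so s = 2 and d = 707.
x_0 = 1721^707 mod 2829 = 2213.
x_1 = 2213^2 mod 2829 = 370.

370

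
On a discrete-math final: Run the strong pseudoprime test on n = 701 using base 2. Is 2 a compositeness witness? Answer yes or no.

n − 1 = 700 = 2^2 · 175, so s = 2 and d = 175.
x_0 = 2^175 mod 701 = 566.
x_0 is neither 1 nor 700, so continue squaring.
x_1 = 566^2 mod 701 = 700.
x_1 ≡ −1, so 2 is not a witness.

no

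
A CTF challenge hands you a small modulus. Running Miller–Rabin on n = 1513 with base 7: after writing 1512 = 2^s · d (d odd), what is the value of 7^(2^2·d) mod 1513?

n − 1 = 1512 = 2^3 · 189, so s = 3 and d = 189.
Repeated squaring mod 1513: 7^1 ≡ 7, 7^2 ≡ 49, 7^4 ≡ 888, 7^8 ≡ 271, 7^16 ≡ 817, 7^32 ≡ 256, 7^64 ≡ 477, 7^128 ≡ 579.
189 = 128 + 32 + 16 + 8 + 4 + 1, so 7^189 ≡ 579·256·817·271·888·7 ≡ 567 (mod 1513).
x_0 = 567.
x_1 = 567^2 mod 1513 = 733.
x_2 = 733^2 mod 1513 = 174.

174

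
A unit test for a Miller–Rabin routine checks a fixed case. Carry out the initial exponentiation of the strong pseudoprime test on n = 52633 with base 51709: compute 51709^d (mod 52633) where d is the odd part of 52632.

n − 1 = 52632 = 2^3 · 6579, so s = 3 and d = 6579.
Repeated squaring mod 52633: 51709^1 ≡ 51709, 51709^2 ≡ 11648, 51709^4 ≡ 40663, 51709^8 ≡ 13874, 51709^16 ≡ 8995, 51709^32 ≡ 13104, 51709^64 ≡ 25970, 51709^128 ≡ 1638, 51709^256 ≡ 51394, 51709^512 ≡ 8764, 51709^1024 ≡ 16149, 51709^2048 ≡ 46319, 51709^4096 ≡ 23415.
6579 = 4096 + 2048 + 256 + 128 + 32 + 16 + 2 + 1, so 51709^6579 ≡ 23415·46319·51394·1638·13104·8995·11648·51709 ≡ 15449 (mod 52633).

15449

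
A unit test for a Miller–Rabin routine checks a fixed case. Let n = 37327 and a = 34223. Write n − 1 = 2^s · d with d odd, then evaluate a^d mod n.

13176

n − 1 = 37326 = 2^1 · 18663, so s = 1 and d = 18663.
34223^18663 mod 37327 = 13176.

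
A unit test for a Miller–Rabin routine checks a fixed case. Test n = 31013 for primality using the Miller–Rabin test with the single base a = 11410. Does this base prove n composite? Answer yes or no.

n − 1 = 31012 = 2^2 · 7753, so s = 2 and d = 7753.
Repeated squaring mod 31013: 11410^1 ≡ 11410, 11410^2 ≡ 26539, 11410^4 ≡ 13291, 11410^8 ≡ 633, 11410^16 ≡ 28533, 11410^32 ≡ 9826, 11410^64 ≡ 6807, 11410^128 ≡ 1827, 11410^256 ≡ 19538, 11410^512 ≡ 25440, 11410^1024 ≡ 14316, 11410^2048 ≡ 13952, 11410^4096 ≡ 20716.
7753 = 4096 + 2048 + 1024 + 512 + 64 + 8 + 1, so 11410^7753 ≡ 20716·13952·14316·25440·6807·633·11410 ≡ 12455 (mod 31013).
x_0 = 11410^7753 mod 31013 = 12455.
x_0 is neither 1 nor 31012, so continue squaring.
x_1 = 12455^2 mod 31013 = 31012.
x_1 ≡ −1, so 11410 is not a witness.

no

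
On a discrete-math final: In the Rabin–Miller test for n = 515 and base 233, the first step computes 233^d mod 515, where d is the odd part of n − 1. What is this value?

n − 1 = 514 = 2^1 · 257, so s = 1 and d = 257.
By repeated squaring, 233^257 ≡ 198 (mod 515).

198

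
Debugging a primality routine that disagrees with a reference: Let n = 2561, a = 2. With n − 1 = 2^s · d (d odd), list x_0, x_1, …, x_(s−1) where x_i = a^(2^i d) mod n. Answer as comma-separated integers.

32, 1024, 1127, 2434, 763, 822, 2141, 2252, 724

n − 1 = 2560 = 2^9 · 5, so s = 9 and d = 5.
x_0 = 2^5 mod 2561 = 32.
x_1 = 32^2 mod 2561 = 1024.
x_2 = 1024^2 mod 2561 = 1127.
x_3 = 1127^2 mod 2561 = 2434.
x_4 = 2434^2 mod 2561 = 763.
x_5 = 763^2 mod 2561 = 822.
x_6 = 822^2 mod 2561 = 2141.
x_7 = 2141^2 mod 2561 = 2252.
x_8 = 2252^2 mod 2561 = 724.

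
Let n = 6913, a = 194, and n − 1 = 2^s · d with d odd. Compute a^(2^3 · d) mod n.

n − 1 = 6912 = 2^8 · 27, so s = 8 and d = 27.
x_0 = 194^27 mod 6913 = 1087.
x_1 = 1087^2 mod 6913 = 6359.
x_2 = 6359^2 mod 6913 = 2744.
x_3 = 2744^2 mod 6913 = 1279.

1279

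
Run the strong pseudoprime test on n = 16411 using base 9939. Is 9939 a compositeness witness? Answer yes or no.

n − 1 = 16410 = 2^1 · 8205, so s = 1 and d = 8205.
x_0 = 9939^8205 mod 16411 = 1.
x_0 = 1, so 9939 is not a witness.

no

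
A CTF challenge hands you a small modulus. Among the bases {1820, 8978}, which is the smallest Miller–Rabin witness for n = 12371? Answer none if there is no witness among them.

1820

n − 1 = 12370 = 2^1 · 6185, so s = 1 and d = 6185.
Base 1820: x_0 = 1820^6185 mod 12371 = 2394. x_0 ∉ {1, 12370} and s = 1, so 1820 is a Miller–Rabin witness and 12371 is composite.
Base 8978: x_0 = 8978^6185 mod 12371 = 8904. x_0 ∉ {1, 12370} and s = 1, so 8978 is a Miller–Rabin witness and 12371 is composite.
The smallest witness among the given bases is 1820.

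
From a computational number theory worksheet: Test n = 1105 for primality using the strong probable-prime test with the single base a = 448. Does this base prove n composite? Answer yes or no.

n − 1 = 1104 = 2^4 · 69, so s = 4 and d = 69.
x_0 = 448^69 mod 1105 = 993.
x_0 is neither 1 nor 1104, so continue squaring.
x_1 = 993^2 mod 1105 = 389.
x_2 = 389^2 mod 1105 = 1041.
x_3 = 1041^2 mod 1105 = 781.
Reached i = s−1 = 3 without hitting −1: 448 is a Miller–Rabin witness and 1105 is composite.

yes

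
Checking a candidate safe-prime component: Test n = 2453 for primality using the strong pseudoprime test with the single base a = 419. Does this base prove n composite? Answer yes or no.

n − 1 = 2452 = 2^2 · 613, so s = 2 and d = 613.
x_0 = 419^613 mod 2453 = 617.
x_0 is neither 1 nor 2452, so continue squaring.
x_1 = 617^2 mod 2453 = 474.
Reached i = s−1 = 1 without hitting −1: 419 is a Miller–Rabin witness and 2453 is composite.

yes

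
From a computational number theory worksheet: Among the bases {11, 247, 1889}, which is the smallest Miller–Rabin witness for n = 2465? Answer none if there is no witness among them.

11

n − 1 = 2464 = 2^5 · 77, so s = 5 and d = 77.
Base 11: x_0 = 11^77 mod 2465 = 1061. x_0 is neither 1 nor 2464, so continue squaring. x_1 = 1061^2 mod 2465 = 1681. x_2 = 1681^2 mod 2465 = 871. x_3 = 871^2 mod 2465 = 1886. x_4 = 1886^2 mod 2465 = 1. x_4 = 1 but x_3 ≠ ±1, a nontrivial square root of 1 — 11 is a witness and 2465 is composite.
Base 247: x_0 = 247^77 mod 2465 = 1317. x_0 is neither 1 nor 2464, so continue squaring. x_1 = 1317^2 mod 2465 = 1594. x_2 = 1594^2 mod 2465 = 1886. x_3 = 1886^2 mod 2465 = 1. x_3 = 1 but x_2 ≠ ±1, a nontrivial square root of 1 — 247 is a witness and 2465 is composite.
Base 1889: x_0 = 1889^77 mod 2465 = 2174. x_0 is neither 1 nor 2464, so continue squaring. x_1 = 2174^2 mod 2465 = 871. x_2 = 871^2 mod 2465 = 1886. x_3 = 1886^2 mod 2465 = 1. x_3 = 1 but x_2 ≠ ±1, a nontrivial square root of 1 — 1889 is a witness and 2465 is composite.
The smallest witness among the given bases is 11.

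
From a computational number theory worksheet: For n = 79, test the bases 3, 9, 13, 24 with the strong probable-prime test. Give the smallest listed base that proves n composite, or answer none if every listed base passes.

none

n − 1 = 78 = 2^1 · 39, so s = 1 and d = 39.
Base 3: x_0 = 3^39 mod 79 = 78. x_0 = 78 ≡ −1, so 3 is not a witness.
Base 9: x_0 = 9^39 mod 79 = 1. x_0 = 1, so 9 is not a witness.
Base 13: x_0 = 13^39 mod 79 = 1. x_0 = 1, so 13 is not a witness.
Base 24: x_0 = 24^39 mod 79 = 78. x_0 = 78 ≡ −1, so 24 is not a witness.
No listed base is a witness for 79.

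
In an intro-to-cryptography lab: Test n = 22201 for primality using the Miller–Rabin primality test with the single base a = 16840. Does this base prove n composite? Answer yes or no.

n − 1 = 22200 = 2^3 · 2775, so s = 3 and d = 2775.
x_0 = 16840^2775 mod 22201 = 1744.
x_0 is neither 1 nor 22200, so continue squaring.
x_1 = 1744^2 mod 22201 = 22200.
x_1 ≡ −1, so 16840 is not a witness.

no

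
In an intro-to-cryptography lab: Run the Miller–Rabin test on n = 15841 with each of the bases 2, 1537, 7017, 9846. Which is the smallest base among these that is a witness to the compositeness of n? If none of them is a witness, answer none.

none

n − 1 = 15840 = 2^5 · 495, so s = 5 and d = 495.
Base 2: x_0 = 2^495 mod 15841 = 1. x_0 = 1, so 2 is not a witness.
Base 1537: x_0 = 1537^495 mod 15841 = 1. x_0 = 1, so 1537 is not a witness.
Base 7017: x_0 = 7017^495 mod 15841 = 15840. x_0 = 15840 ≡ −1, so 7017 is not a witness.
Base 9846: x_0 = 9846^495 mod 15841 = 1. x_0 = 1, so 9846 is not a witness.
No listed base is a witness for 15841.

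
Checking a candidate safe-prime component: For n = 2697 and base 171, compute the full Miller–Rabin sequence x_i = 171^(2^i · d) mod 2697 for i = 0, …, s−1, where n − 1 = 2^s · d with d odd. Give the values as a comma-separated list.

n − 1 = 2696 = 2^3 · 337, so s = 3 and d = 337.
x_0 = 171^337 mod 2697 = 2085.
x_1 = 2085^2 mod 2697 = 2358.
x_2 = 2358^2 mod 2697 = 1647.

2085, 2358, 1647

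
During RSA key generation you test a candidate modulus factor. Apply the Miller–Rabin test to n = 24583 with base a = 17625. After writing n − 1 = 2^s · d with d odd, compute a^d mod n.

n − 1 = 24582 = 2^1 · 12291, so s = 1 and d = 12291.
17625^12291 mod 24583 = 2937.

2937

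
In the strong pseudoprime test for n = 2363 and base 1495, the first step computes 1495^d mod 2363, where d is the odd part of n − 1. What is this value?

2124

n − 1 = 2362 = 2^1 · 1181, so s = 1 and d = 1181.
1495^1181 mod 2363 = 2124.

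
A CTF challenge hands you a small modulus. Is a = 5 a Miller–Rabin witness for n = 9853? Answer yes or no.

n − 1 = 9852 = 2^2 · 2463, so s = 2 and d = 2463.
x_0 = 5^2463 mod 9853 = 380.
x_0 is neither 1 nor 9852, so continue squaring.
x_1 = 380^2 mod 9853 = 6458.
Reached i = s−1 = 1 without hitting −1: 5 is a Miller–Rabin witness and 9853 is composite.

yes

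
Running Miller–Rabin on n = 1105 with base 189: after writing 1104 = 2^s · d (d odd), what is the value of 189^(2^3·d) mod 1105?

n − 1 = 1104 = 2^4 · 69, so s = 4 and d = 69.
Repeated squaring mod 1105: 189^1 ≡ 189, 189^2 ≡ 361, 189^4 ≡ 1036, 189^8 ≡ 341, 189^16 ≡ 256, 189^32 ≡ 341, 189^64 ≡ 256.
69 = 64 + 4 + 1, so 189^69 ≡ 256·1036·189 ≡ 814 (mod 1105).
x_0 = 814.
x_1 = 814^2 mod 1105 = 701.
x_2 = 701^2 mod 1105 = 781.
x_3 = 781^2 mod 1105 = 1.

1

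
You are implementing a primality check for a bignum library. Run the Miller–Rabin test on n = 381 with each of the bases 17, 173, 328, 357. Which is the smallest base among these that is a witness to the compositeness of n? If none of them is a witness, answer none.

n − 1 = 380 = 2^2 · 95, so s = 2 and d = 95.
Base 17: x_0 = 17^95 mod 381 = 242. x_0 is neither 1 nor 380, so continue squaring. x_1 = 242^2 mod 381 = 271. Reached i = s−1 = 1 without hitting −1: 17 is a Miller–Rabin witness and 381 is composite.
Base 173: x_0 = 173^95 mod 381 = 245. x_0 is neither 1 nor 380, so continue squaring. x_1 = 245^2 mod 381 = 208. Reached i = s−1 = 1 without hitting −1: 173 is a Miller–Rabin witness and 381 is composite.
Base 328: x_0 = 328^95 mod 381 = 70. x_0 is neither 1 nor 380, so continue squaring. x_1 = 70^2 mod 381 = 328. Reached i = s−1 = 1 without hitting −1: 328 is a Miller–Rabin witness and 381 is composite.
Base 357: x_0 = 357^95 mod 381 = 276. x_0 is neither 1 nor 380, so continue squaring. x_1 = 276^2 mod 381 = 357. Reached i = s−1 = 1 without hitting −1: 357 is a Miller–Rabin witness and 381 is composite.
The smallest witness among the given bases is 17.

17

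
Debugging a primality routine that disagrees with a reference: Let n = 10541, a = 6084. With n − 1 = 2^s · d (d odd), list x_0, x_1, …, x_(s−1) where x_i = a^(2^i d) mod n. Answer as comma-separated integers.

3108, 4108

n − 1 = 10540 = 2^2 · 2635, so s = 2 and d = 2635.
x_0 = 6084^2635 mod 10541 = 3108.
x_1 = 3108^2 mod 10541 = 4108.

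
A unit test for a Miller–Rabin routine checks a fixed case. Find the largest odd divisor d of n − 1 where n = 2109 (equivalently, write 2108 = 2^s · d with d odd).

527

Halving: 2108 → 1054 → 527; 527 is odd.
So 2108 = 2^2 · 527.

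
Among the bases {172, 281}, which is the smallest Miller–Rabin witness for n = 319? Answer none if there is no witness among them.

n − 1 = 318 = 2^1 · 159, so s = 1 and d = 159.
Base 172: x_0 = 172^159 mod 319 = 206. x_0 ∉ {1, 318} and s = 1, so 172 is a Miller–Rabin witness and 319 is composite.
Base 281: x_0 = 281^159 mod 319 = 24. x_0 ∉ {1, 318} and s = 1, so 281 is a Miller–Rabin witness and 319 is composite.
The smallest witness among the given bases is 172.

172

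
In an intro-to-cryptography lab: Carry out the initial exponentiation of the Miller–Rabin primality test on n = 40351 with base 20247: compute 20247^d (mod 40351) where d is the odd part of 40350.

n − 1 = 40350 = 2^1 · 20175, so s = 1 and d = 20175.
20247^20175 mod 40351 = 40350.

40350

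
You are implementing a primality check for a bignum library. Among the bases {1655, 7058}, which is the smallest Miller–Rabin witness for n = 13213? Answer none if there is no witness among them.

7058

n − 1 = 13212 = 2^2 · 3303, so s = 2 and d = 3303.
Base 1655: x_0 = 1655^3303 mod 13213 = 9974. x_0 is neither 1 nor 13212, so continue squaring. x_1 = 9974^2 mod 13213 = 13212. x_1 ≡ −1, so 1655 is not a witness.
Base 7058: x_0 = 7058^3303 mod 13213 = 11945. x_0 is neither 1 nor 13212, so continue squaring. x_1 = 11945^2 mod 13213 = 9051. Reached i = s−1 = 1 without hitting −1: 7058 is a Miller–Rabin witness and 13213 is composite.
The smallest witness among the given bases is 7058.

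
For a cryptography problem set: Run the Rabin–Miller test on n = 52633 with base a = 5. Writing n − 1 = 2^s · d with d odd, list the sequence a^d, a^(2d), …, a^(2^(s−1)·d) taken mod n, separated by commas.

n − 1 = 52632 = 2^3 · 6579, so s = 3 and d = 6579.
x_0 = 5^6579 mod 52633 = 36770.
x_1 = 36770^2 mod 52633 = 49029.
x_2 = 49029^2 mod 52633 = 41098.

36770, 49029, 41098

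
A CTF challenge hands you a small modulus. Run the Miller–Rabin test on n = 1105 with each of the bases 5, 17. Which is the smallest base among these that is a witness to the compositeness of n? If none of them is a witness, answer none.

5

n − 1 = 1104 = 2^4 · 69, so s = 4 and d = 69.
Base 5: x_0 = 5^69 mod 1105 = 915. x_0 is neither 1 nor 1104, so continue squaring. x_1 = 915^2 mod 1105 = 740. x_2 = 740^2 mod 1105 = 625. x_3 = 625^2 mod 1105 = 560. Reached i = s−1 = 3 without hitting −1: 5 is a Miller–Rabin witness and 1105 is composite.
Base 17: x_0 = 17^69 mod 1105 = 272. x_0 is neither 1 nor 1104, so continue squaring. x_1 = 272^2 mod 1105 = 1054. x_2 = 1054^2 mod 1105 = 391. x_3 = 391^2 mod 1105 = 391. Reached i = s−1 = 3 without hitting −1: 17 is a Miller–Rabin witness and 1105 is composite.
The smallest witness among the given bases is 5.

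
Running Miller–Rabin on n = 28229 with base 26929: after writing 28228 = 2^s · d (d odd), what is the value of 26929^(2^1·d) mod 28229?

n − 1 = 28228 = 2^2 · 7057, so s = 2 and d = 7057.
x_0 = 26929^7057 mod 28229 = 3335.
x_1 = 3335^2 mod 28229 = 28228.

28228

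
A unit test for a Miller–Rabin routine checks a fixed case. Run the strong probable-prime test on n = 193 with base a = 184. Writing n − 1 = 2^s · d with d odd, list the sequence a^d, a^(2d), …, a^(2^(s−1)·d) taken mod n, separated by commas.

43, 112, 192, 1, 1, 1

n − 1 = 192 = 2^6 · 3, so s = 6 and d = 3.
x_0 = 184^3 mod 193 = 43.
x_1 = 43^2 mod 193 = 112.
x_2 = 112^2 mod 193 = 192.
x_3 = 192^2 mod 193 = 1.
x_4 = 1^2 mod 193 = 1.
x_5 = 1^2 mod 193 = 1.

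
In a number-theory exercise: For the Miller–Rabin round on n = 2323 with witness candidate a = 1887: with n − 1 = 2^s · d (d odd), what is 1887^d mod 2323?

1887

n − 1 = 2322 = 2^1 · 1161, so s = 1 and d = 1161.
By repeated squaring, 1887^1161 ≡ 1887 (mod 2323).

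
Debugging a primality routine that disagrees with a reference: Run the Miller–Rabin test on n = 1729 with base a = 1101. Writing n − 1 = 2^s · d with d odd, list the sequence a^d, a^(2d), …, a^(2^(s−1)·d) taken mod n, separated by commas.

911, 1, 1, 1, 1, 1

n − 1 = 1728 = 2^6 · 27, so s = 6 and d = 27.
x_0 = 1101^27 mod 1729 = 911.
x_1 = 911^2 mod 1729 = 1.
x_2 = 1^2 mod 1729 = 1.
x_3 = 1^2 mod 1729 = 1.
x_4 = 1^2 mod 1729 = 1.
x_5 = 1^2 mod 1729 = 1.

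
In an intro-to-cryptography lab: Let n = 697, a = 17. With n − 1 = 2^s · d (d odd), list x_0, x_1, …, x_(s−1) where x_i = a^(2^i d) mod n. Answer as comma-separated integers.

n − 1 = 696 = 2^3 · 87, so s = 3 and d = 87.
x_0 = 17^87 mod 697 = 136.
x_1 = 136^2 mod 697 = 374.
x_2 = 374^2 mod 697 = 476.

136, 374, 476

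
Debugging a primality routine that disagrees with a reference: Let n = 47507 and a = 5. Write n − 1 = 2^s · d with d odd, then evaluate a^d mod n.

47506

n − 1 = 47506 = 2^1 · 23753, so s = 1 and d = 23753.
5^23753 mod 47507 = 47506.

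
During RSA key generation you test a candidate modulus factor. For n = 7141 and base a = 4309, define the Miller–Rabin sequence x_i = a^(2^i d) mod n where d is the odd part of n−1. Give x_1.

4245

n − 1 = 7140 = 2^2 · 1785, so s = 2 and d = 1785.
By repeated squaring, 4309^1785 ≡ 2783 (mod 7141).
x_0 = 2783.
x_1 = 2783^2 mod 7141 = 4245.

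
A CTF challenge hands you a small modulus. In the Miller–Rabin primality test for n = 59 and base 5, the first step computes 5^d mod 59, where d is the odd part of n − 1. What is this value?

n − 1 = 58 = 2^1 · 29, so s = 1 and d = 29.
Repeated squaring mod 59: 5^1 ≡ 5, 5^2 ≡ 25, 5^4 ≡ 35, 5^8 ≡ 45, 5^16 ≡ 19.
29 = 16 + 8 + 4 + 1, so 5^29 ≡ 19·45·35·5 ≡ 1 (mod 59).

1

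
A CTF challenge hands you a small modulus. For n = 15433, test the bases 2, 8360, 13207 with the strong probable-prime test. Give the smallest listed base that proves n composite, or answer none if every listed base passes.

2

n − 1 = 15432 = 2^3 · 1929, so s = 3 and d = 1929.
Base 2: x_0 = 2^1929 mod 15433 = 9906. x_0 is neither 1 nor 15432, so continue squaring. x_1 = 9906^2 mod 15433 = 5822. x_2 = 5822^2 mod 15433 = 4816. Reached i = s−1 = 2 without hitting −1: 2 is a Miller–Rabin witness and 15433 is composite.
Base 8360: x_0 = 8360^1929 mod 15433 = 7117. x_0 is neither 1 nor 15432, so continue squaring. x_1 = 7117^2 mod 15433 = 583. x_2 = 583^2 mod 15433 = 363. Reached i = s−1 = 2 without hitting −1: 8360 is a Miller–Rabin witness and 15433 is composite.
Base 13207: x_0 = 13207^1929 mod 15433 = 272. x_0 is neither 1 nor 15432, so continue squaring. x_1 = 272^2 mod 15433 = 12252. x_2 = 12252^2 mod 15433 = 10146. Reached i = s−1 = 2 without hitting −1: 13207 is a Miller–Rabin witness and 15433 is composite.
The smallest witness among the given bases is 2.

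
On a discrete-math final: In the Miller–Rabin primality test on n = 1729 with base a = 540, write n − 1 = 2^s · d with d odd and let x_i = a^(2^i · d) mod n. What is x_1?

1065

n − 1 = 1728 = 2^6 · 27, so s = 6 and d = 27.
Repeated squaring mod 1729: 540^1 ≡ 540, 540^2 ≡ 1128, 540^4 ≡ 1569, 540^8 ≡ 1394, 540^16 ≡ 1569.
27 = 16 + 8 + 2 + 1, so 540^27 ≡ 1569·1394·1128·540 ≡ 512 (mod 1729).
x_0 = 512.
x_1 = 512^2 mod 1729 = 1065.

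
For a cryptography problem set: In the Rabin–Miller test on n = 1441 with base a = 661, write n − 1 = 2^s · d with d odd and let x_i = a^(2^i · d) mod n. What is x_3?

969

n − 1 = 1440 = 2^5 · 45, so s = 5 and d = 45.
x_0 = 661^45 mod 1441 = 936.
x_1 = 936^2 mod 1441 = 1409.
x_2 = 1409^2 mod 1441 = 1024.
x_3 = 1024^2 mod 1441 = 969.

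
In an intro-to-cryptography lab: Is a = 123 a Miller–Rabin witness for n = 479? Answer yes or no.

n − 1 = 478 = 2^1 · 239, so s = 1 and d = 239.
x_0 = 123^239 mod 479 = 478.
x_0 = 478 ≡ −1, so 123 is not a witness.

no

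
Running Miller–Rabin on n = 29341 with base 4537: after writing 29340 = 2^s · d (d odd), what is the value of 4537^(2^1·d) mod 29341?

n − 1 = 29340 = 2^2 · 7335, so s = 2 and d = 7335.
x_0 = 4537^7335 mod 29341 = 16237.
x_1 = 16237^2 mod 29341 = 11284.

11284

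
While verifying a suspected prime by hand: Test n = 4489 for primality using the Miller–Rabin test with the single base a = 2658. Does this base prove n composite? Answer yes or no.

no

n − 1 = 4488 = 2^3 · 561, so s = 3 and d = 561.
x_0 = 2658^561 mod 4489 = 4488.
x_0 = 4488 ≡ −1, so 2658 is not a witness.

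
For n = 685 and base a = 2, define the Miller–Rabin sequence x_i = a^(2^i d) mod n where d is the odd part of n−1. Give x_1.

4

n − 1 = 684 = 2^2 · 171, so s = 2 and d = 171.
Repeated squaring mod 685: 2^1 ≡ 2, 2^2 ≡ 4, 2^4 ≡ 16, 2^8 ≡ 256, 2^16 ≡ 461, 2^32 ≡ 171, 2^64 ≡ 471, 2^128 ≡ 586.
171 = 128 + 32 + 8 + 2 + 1, so 2^171 ≡ 586·171·256·4·2 ≡ 683 (mod 685).
x_0 = 683.
x_1 = 683^2 mod 685 = 4.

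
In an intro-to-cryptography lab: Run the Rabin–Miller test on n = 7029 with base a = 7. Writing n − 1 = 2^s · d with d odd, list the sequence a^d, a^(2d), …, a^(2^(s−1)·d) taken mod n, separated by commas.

5836, 3391

n − 1 = 7028 = 2^2 · 1757, so s = 2 and d = 1757.
x_0 = 7^1757 mod 7029 = 5836.
x_1 = 5836^2 mod 7029 = 3391.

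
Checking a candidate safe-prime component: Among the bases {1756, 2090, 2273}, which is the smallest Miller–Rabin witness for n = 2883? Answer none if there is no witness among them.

n − 1 = 2882 = 2^1 · 1441, so s = 1 and d = 1441.
Base 1756: x_0 = 1756^1441 mod 2883 = 1384. x_0 ∉ {1, 2882} and s = 1, so 1756 is a Miller–Rabin witness and 2883 is composite.
Base 2090: x_0 = 2090^1441 mod 2883 = 44. x_0 ∉ {1, 2882} and s = 1, so 2090 is a Miller–Rabin witness and 2883 is composite.
Base 2273: x_0 = 2273^1441 mod 2883 = 1529. x_0 ∉ {1, 2882} and s = 1, so 2273 is a Miller–Rabin witness and 2883 is composite.
The smallest witness among the given bases is 1756.

1756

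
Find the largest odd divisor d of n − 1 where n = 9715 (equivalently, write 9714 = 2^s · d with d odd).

Halving: 9714 → 4857; 4857 is odd.
So 9714 = 2^1 · 4857.

4857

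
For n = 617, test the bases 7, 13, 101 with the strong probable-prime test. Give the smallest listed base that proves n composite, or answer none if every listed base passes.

n − 1 = 616 = 2^3 · 77, so s = 3 and d = 77.
Base 7: x_0 = 7^77 mod 617 = 423. x_0 is neither 1 nor 616, so continue squaring. x_1 = 423^2 mod 617 = 616. x_1 ≡ −1, so 7 is not a witness.
Base 13: x_0 = 13^77 mod 617 = 139. x_0 is neither 1 nor 616, so continue squaring. x_1 = 139^2 mod 617 = 194. x_2 = 194^2 mod 617 = 616. x_2 ≡ −1, so 13 is not a witness.
Base 101: x_0 = 101^77 mod 617 = 478. x_0 is neither 1 nor 616, so continue squaring. x_1 = 478^2 mod 617 = 194. x_2 = 194^2 mod 617 = 616. x_2 ≡ −1, so 101 is not a witness.
No listed base is a witness for 617.

none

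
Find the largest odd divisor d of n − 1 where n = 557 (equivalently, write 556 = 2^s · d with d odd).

139

Halving: 556 → 278 → 139; 139 is odd.
So 556 = 2^2 · 139.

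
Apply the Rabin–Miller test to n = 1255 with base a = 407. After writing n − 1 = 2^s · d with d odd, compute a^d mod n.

993

n − 1 = 1254 = 2^1 · 627, so s = 1 and d = 627.
407^627 mod 1255 = 993.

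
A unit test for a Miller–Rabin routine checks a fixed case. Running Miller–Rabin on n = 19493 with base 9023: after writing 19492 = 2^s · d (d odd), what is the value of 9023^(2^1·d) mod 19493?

14463

n − 1 = 19492 = 2^2 · 4873, so s = 2 and d = 4873.
x_0 = 9023^4873 mod 19493 = 5645.
x_1 = 5645^2 mod 19493 = 14463.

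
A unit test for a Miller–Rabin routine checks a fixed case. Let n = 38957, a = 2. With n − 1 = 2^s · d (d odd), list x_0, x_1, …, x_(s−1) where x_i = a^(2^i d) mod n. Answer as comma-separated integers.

34799, 31013

n − 1 = 38956 = 2^2 · 9739, so s = 2 and d = 9739.
x_0 = 2^9739 mod 38957 = 34799.
x_1 = 34799^2 mod 38957 = 31013.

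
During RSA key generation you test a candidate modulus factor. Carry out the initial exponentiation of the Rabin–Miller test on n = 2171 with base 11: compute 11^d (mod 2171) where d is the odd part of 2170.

n − 1 = 2170 = 2^1 · 1085, so s = 1 and d = 1085.
Repeated squaring mod 2171: 11^1 ≡ 11, 11^2 ≡ 121, 11^4 ≡ 1615, 11^8 ≡ 854, 11^16 ≡ 2031, 11^32 ≡ 61, 11^64 ≡ 1550, 11^128 ≡ 1374, 11^256 ≡ 1277, 11^512 ≡ 308, 11^1024 ≡ 1511.
1085 = 1024 + 32 + 16 + 8 + 4 + 1, so 11^1085 ≡ 1511·61·2031·854·1615·11 ≡ 1528 (mod 2171).

1528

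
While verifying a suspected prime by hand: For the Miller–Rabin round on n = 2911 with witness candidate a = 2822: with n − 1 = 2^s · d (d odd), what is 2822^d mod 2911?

n − 1 = 2910 = 2^1 · 1455, so s = 1 and d = 1455.
Repeated squaring mod 2911: 2822^1 ≡ 2822, 2822^2 ≡ 2099, 2822^4 ≡ 1458, 2822^8 ≡ 734, 2822^16 ≡ 221, 2822^32 ≡ 2265, 2822^64 ≡ 1043, 2822^128 ≡ 2046, 2822^256 ≡ 98, 2822^512 ≡ 871, 2822^1024 ≡ 1781.
1455 = 1024 + 256 + 128 + 32 + 8 + 4 + 2 + 1, so 2822^1455 ≡ 1781·98·2046·2265·734·1458·2099·2822 ≡ 2323 (mod 2911).

2323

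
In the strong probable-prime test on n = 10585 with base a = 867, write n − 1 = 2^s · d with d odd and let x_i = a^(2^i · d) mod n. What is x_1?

10294

n − 1 = 10584 = 2^3 · 1323, so s = 3 and d = 1323.
Repeated squaring mod 10585: 867^1 ≡ 867, 867^2 ≡ 154, 867^4 ≡ 2546, 867^8 ≡ 4096, 867^16 ≡ 10576, 867^32 ≡ 81, 867^64 ≡ 6561, 867^128 ≡ 8111, 867^256 ≡ 2546, 867^512 ≡ 4096, 867^1024 ≡ 10576.
1323 = 1024 + 256 + 32 + 8 + 2 + 1, so 867^1323 ≡ 10576·2546·81·4096·154·867 ≡ 8688 (mod 10585).
x_0 = 8688.
x_1 = 8688^2 mod 10585 = 10294.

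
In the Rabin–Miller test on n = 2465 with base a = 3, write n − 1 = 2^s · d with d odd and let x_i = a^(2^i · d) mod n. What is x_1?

n − 1 = 2464 = 2^5 · 77, so s = 5 and d = 77.
By repeated squaring, 3^77 ≡ 2018 (mod 2465).
x_0 = 2018.
x_1 = 2018^2 mod 2465 = 144.

144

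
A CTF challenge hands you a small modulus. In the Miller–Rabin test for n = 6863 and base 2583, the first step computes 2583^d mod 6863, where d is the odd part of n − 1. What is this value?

1

n − 1 = 6862 = 2^1 · 3431, so s = 1 and d = 3431.
Repeated squaring mod 6863: 2583^1 ≡ 2583, 2583^2 ≡ 1053, 2583^4 ≡ 3866, 2583^8 ≡ 5205, 2583^16 ≡ 3764, 2583^32 ≡ 2464, 2583^64 ≡ 4404, 2583^128 ≡ 378, 2583^256 ≡ 5624, 2583^512 ≡ 4672, 2583^1024 ≡ 3244, 2583^2048 ≡ 2557.
3431 = 2048 + 1024 + 256 + 64 + 32 + 4 + 2 + 1, so 2583^3431 ≡ 2557·3244·5624·4404·2464·3866·1053·2583 ≡ 1 (mod 6863).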